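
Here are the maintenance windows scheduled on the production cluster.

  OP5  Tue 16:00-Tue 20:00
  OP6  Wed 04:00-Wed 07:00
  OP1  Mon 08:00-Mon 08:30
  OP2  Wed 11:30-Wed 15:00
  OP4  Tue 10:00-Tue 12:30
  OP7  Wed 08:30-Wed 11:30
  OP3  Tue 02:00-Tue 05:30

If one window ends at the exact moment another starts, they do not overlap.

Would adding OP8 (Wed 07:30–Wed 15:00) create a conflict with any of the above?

Yes — it overlaps OP2, OP7

OP1: ends Mon 08:30 at or before OP8 starts Wed 07:30 → clear.
OP3: ends Tue 05:30 at or before OP8 starts Wed 07:30 → clear.
OP4: ends Tue 12:30 at or before OP8 starts Wed 07:30 → clear.
OP5: ends Tue 20:00 at or before OP8 starts Wed 07:30 → clear.
OP6: ends Wed 07:00 at or before OP8 starts Wed 07:30 → clear.
OP7: starts Wed 08:30 before OP8 ends Wed 15:00, and ends Wed 11:30 after OP8 starts Wed 07:30 → overlap.
OP2: starts Wed 11:30 before OP8 ends Wed 15:00, and ends Wed 15:00 after OP8 starts Wed 07:30 → overlap.
OP8 overlaps OP2, OP7.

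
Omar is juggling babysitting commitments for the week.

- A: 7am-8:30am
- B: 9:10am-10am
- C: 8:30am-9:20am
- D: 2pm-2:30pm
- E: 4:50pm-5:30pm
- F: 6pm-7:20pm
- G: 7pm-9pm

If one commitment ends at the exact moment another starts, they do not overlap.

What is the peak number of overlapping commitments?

2

Sweep the timeline, counting +1 at each start and −1 at each end (ends before starts at a tie):
7am start A → 1
8:30am end A → 0
8:30am start C → 1
9:10am start B → 2
9:20am end C → 1
10am end B → 0
2pm start D → 1
2:30pm end D → 0
4:50pm start E → 1
5:30pm end E → 0
6pm start F → 1
7pm start G → 2
7:20pm end F → 1
9pm end G → 0
Peak is 2, at 9:10am (B, C).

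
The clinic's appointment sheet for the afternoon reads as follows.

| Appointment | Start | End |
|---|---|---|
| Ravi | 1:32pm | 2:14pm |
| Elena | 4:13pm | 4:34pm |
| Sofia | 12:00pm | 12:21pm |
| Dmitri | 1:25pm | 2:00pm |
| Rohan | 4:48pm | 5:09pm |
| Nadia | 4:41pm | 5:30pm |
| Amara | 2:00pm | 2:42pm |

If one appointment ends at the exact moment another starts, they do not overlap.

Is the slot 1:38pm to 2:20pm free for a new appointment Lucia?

No — it overlaps Amara, Dmitri, Ravi

Sofia: ends 12:21pm at or before Lucia starts 1:38pm → clear.
Dmitri: starts 1:25pm before Lucia ends 2:20pm, and ends 2:00pm after Lucia starts 1:38pm → overlap.
Ravi: starts 1:32pm before Lucia ends 2:20pm, and ends 2:14pm after Lucia starts 1:38pm → overlap.
Amara: starts 2:00pm before Lucia ends 2:20pm, and ends 2:42pm after Lucia starts 1:38pm → overlap.
Elena: starts 4:13pm at or after Lucia ends 2:20pm → clear.
Nadia: starts 4:41pm at or after Lucia ends 2:20pm → clear.
Rohan: starts 4:48pm at or after Lucia ends 2:20pm → clear.
Lucia overlaps Ravi, Dmitri, Amara.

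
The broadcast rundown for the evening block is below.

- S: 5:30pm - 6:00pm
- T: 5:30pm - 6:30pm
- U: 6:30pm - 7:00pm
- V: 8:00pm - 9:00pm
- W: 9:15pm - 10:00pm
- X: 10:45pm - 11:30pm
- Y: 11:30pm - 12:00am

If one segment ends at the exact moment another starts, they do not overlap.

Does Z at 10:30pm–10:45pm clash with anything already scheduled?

S: ends 6:00pm at or before Z starts 10:30pm → clear.
T: ends 6:30pm at or before Z starts 10:30pm → clear.
U: ends 7:00pm at or before Z starts 10:30pm → clear.
V: ends 9:00pm at or before Z starts 10:30pm → clear.
W: ends 10:00pm at or before Z starts 10:30pm → clear.
X: starts 10:45pm at or after Z ends 10:45pm → clear.
Y: starts 11:30pm at or after Z ends 10:45pm → clear.

No — it doesn't clash with anything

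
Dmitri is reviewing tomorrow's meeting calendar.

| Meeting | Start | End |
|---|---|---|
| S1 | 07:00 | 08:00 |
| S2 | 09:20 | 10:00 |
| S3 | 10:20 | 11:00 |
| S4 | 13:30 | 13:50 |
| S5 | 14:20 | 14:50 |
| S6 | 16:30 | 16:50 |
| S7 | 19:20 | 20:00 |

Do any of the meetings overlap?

No

Two intervals overlap when each starts before the other ends.
Sorted by start: S1, S2, S3, S4, S5, S6, S7.
S2 starts after S1 ends, so S1 has no further overlaps.
S3 starts after S2 ends, so S2 has no further overlaps.
S4 starts after S3 ends, so S3 has no further overlaps.
S5 starts after S4 ends, so S4 has no further overlaps.
S6 starts after S5 ends, so S5 has no further overlaps.
S7 starts after S6 ends.
Every pair is clear; the schedule has no overlaps.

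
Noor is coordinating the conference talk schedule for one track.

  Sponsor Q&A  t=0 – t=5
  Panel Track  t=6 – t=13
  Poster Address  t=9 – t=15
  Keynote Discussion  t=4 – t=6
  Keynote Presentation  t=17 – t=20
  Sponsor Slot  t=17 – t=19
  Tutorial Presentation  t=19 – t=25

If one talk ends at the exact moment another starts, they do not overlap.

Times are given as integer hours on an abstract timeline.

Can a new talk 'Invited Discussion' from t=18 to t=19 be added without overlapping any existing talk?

Sponsor Q&A: ends t=5 at or before Invited Discussion starts t=18 → clear.
Keynote Discussion: ends t=6 at or before Invited Discussion starts t=18 → clear.
Panel Track: ends t=13 at or before Invited Discussion starts t=18 → clear.
Poster Address: ends t=15 at or before Invited Discussion starts t=18 → clear.
Keynote Presentation: starts t=17 before Invited Discussion ends t=19, and ends t=20 after Invited Discussion starts t=18 → overlap.
Sponsor Slot: starts t=17 before Invited Discussion ends t=19, and ends t=19 after Invited Discussion starts t=18 → overlap.
Tutorial Presentation: starts t=19 at or after Invited Discussion ends t=19 → clear.
Invited Discussion overlaps Keynote Presentation, Sponsor Slot.

No — it overlaps Keynote Presentation, Sponsor Slot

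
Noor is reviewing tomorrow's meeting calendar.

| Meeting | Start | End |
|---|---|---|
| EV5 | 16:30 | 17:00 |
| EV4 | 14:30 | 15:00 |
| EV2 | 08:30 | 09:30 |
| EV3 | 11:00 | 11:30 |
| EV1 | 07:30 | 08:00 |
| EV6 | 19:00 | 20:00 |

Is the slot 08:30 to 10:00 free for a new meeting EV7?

No — it overlaps EV2

EV1: ends 08:00 at or before EV7 starts 08:30 → clear.
EV2: starts 08:30 before EV7 ends 10:00, and ends 09:30 after EV7 starts 08:30 → overlap.
EV3: starts 11:00 at or after EV7 ends 10:00 → clear.
EV4: starts 14:30 at or after EV7 ends 10:00 → clear.
EV5: starts 16:30 at or after EV7 ends 10:00 → clear.
EV6: starts 19:00 at or after EV7 ends 10:00 → clear.
EV7 overlaps EV2.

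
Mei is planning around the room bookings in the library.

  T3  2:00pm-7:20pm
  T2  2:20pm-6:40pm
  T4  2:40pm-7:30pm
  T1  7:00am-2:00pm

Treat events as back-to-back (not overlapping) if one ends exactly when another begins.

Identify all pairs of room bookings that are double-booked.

Sorted by start: T1, T3, T2, T4.
T3 starts exactly when T1 ends (back-to-back, no overlap); T1 is clear from here.
T2 starts before T3 ends → T3 and T2 overlap.
T4 starts before T3 ends → T3 and T4 overlap.
T4 starts before T2 ends → T2 and T4 overlap.

T2 & T3, T2 & T4, T3 & T4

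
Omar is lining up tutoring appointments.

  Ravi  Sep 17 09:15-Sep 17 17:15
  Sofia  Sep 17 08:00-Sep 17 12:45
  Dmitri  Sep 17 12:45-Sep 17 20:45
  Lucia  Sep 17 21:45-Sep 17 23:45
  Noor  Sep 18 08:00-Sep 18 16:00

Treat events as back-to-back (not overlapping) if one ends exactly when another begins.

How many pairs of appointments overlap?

2

Sorted by start: Sofia, Ravi, Dmitri, Lucia, Noor.
Ravi starts before Sofia ends → Sofia and Ravi overlap.
Dmitri starts exactly when Sofia ends (back-to-back, no overlap), so nothing later overlaps Sofia either.
Dmitri starts before Ravi ends → Ravi and Dmitri overlap.
Lucia starts after Ravi ends, so nothing later overlaps Ravi either.
Lucia starts after Dmitri ends, so nothing later overlaps Dmitri either.
Noor starts after Lucia ends.
Overlapping pairs: Dmitri & Ravi, Ravi & Sofia — 2 in total.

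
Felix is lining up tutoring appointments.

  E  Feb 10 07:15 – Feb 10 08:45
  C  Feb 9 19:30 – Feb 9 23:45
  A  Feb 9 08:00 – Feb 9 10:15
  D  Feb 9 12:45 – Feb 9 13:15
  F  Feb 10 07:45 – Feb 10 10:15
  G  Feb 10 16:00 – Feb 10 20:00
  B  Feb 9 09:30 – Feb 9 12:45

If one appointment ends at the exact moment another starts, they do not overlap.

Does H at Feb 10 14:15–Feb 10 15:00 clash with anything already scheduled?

A: ends Feb 9 10:15 at or before H starts Feb 10 14:15 → clear.
B: ends Feb 9 12:45 at or before H starts Feb 10 14:15 → clear.
D: ends Feb 9 13:15 at or before H starts Feb 10 14:15 → clear.
C: ends Feb 9 23:45 at or before H starts Feb 10 14:15 → clear.
E: ends Feb 10 08:45 at or before H starts Feb 10 14:15 → clear.
F: ends Feb 10 10:15 at or before H starts Feb 10 14:15 → clear.
G: starts Feb 10 16:00 at or after H ends Feb 10 15:00 → clear.

No — it doesn't clash with anything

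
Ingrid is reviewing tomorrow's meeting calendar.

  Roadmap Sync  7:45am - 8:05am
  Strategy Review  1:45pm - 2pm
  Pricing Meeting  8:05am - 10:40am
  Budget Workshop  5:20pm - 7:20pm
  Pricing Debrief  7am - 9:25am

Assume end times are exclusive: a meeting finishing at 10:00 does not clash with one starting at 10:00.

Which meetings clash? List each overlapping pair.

Pricing Debrief & Pricing Meeting, Pricing Debrief & Roadmap Sync

Sorted by start: Pricing Debrief, Roadmap Sync, Pricing Meeting, Strategy Review, Budget Workshop.
Roadmap Sync starts before Pricing Debrief ends → Pricing Debrief and Roadmap Sync overlap.
Pricing Meeting starts before Pricing Debrief ends → Pricing Debrief and Pricing Meeting overlap.
Strategy Review starts after Pricing Debrief ends; Pricing Debrief is clear from here.
Pricing Meeting starts exactly when Roadmap Sync ends (back-to-back, no overlap); Roadmap Sync is clear from here.
Strategy Review starts after Pricing Meeting ends; Pricing Meeting is clear from here.
Budget Workshop starts after Strategy Review ends.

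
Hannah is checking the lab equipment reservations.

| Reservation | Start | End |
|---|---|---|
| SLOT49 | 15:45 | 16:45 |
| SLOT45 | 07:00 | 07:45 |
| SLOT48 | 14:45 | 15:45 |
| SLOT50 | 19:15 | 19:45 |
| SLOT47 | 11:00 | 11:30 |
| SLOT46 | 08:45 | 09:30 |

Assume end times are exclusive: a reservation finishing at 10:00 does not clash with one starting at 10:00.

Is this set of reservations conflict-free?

Check each pair: they overlap iff neither finishes before the other starts.
Sorted by start: SLOT45, SLOT46, SLOT47, SLOT48, SLOT49, SLOT50.
SLOT46 starts after SLOT45 ends, so SLOT45 has no further overlaps.
SLOT47 starts after SLOT46 ends, so SLOT46 has no further overlaps.
SLOT48 starts after SLOT47 ends, so SLOT47 has no further overlaps.
SLOT49 starts exactly when SLOT48 ends (back-to-back, no overlap), so SLOT48 has no further overlaps.
SLOT50 starts after SLOT49 ends.
Every pair is clear; the schedule has no overlaps.

Yes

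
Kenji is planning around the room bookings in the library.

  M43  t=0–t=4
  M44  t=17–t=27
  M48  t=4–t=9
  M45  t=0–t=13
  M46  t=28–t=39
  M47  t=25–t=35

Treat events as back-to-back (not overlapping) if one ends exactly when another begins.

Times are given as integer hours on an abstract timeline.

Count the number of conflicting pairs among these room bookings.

4

Sorted by start: M43, M45, M48, M44, M47, M46.
M45 starts before M43 ends → M43 and M45 overlap.
M48 starts exactly when M43 ends (back-to-back, no overlap); M43 is clear from here.
M48 starts before M45 ends → M45 and M48 overlap.
M44 starts after M45 ends; M45 is clear from here.
M44 starts after M48 ends; M48 is clear from here.
M47 starts before M44 ends → M44 and M47 overlap.
M46 starts after M44 ends.
M46 starts before M47 ends → M47 and M46 overlap.
Overlapping pairs: M43 & M45, M44 & M47, M45 & M48, M46 & M47 — 4 in total.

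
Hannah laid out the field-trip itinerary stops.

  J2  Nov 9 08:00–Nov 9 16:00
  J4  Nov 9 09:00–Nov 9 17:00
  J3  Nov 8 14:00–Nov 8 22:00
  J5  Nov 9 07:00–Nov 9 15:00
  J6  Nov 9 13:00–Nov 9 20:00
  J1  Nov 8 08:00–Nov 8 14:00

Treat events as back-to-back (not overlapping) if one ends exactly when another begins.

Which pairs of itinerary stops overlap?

J2 & J4, J2 & J5, J2 & J6, J4 & J5, J4 & J6, J5 & J6

Sorted by start: J1, J3, J5, J2, J4, J6.
J3 starts exactly when J1 ends (back-to-back, no overlap), so J1 has no further overlaps.
J5 starts after J3 ends, so J3 has no further overlaps.
J2 starts before J5 ends → J5 and J2 overlap.
J4 starts before J5 ends → J5 and J4 overlap.
J6 starts before J5 ends → J5 and J6 overlap.
J4 starts before J2 ends → J2 and J4 overlap.
J6 starts before J2 ends → J2 and J6 overlap.
J6 starts before J4 ends → J4 and J6 overlap.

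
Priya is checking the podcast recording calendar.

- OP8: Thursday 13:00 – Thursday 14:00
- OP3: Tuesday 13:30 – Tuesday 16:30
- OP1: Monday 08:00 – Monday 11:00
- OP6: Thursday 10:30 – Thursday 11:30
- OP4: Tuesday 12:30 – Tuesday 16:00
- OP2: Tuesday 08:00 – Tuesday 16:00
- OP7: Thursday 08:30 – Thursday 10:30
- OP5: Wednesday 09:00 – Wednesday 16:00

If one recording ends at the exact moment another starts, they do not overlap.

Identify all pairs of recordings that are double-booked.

OP2 & OP3, OP2 & OP4, OP3 & OP4

Sorted by start: OP1, OP2, OP4, OP3, OP5, OP7, OP6, OP8.
OP2 starts after OP1 ends, so nothing later overlaps OP1 either.
OP4 starts before OP2 ends → OP2 and OP4 overlap.
OP3 starts before OP2 ends → OP2 and OP3 overlap.
OP5 starts after OP2 ends, so nothing later overlaps OP2 either.
OP3 starts before OP4 ends → OP4 and OP3 overlap.
OP5 starts after OP4 ends, so nothing later overlaps OP4 either.
OP5 starts after OP3 ends, so nothing later overlaps OP3 either.
OP7 starts after OP5 ends, so nothing later overlaps OP5 either.
OP6 starts exactly when OP7 ends (back-to-back, no overlap), so nothing later overlaps OP7 either.
OP8 starts after OP6 ends.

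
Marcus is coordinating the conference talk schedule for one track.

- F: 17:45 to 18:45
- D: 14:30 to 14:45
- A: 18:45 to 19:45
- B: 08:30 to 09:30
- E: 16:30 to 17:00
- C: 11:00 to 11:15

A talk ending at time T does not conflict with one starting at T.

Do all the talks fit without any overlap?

Yes

Two intervals overlap when each starts before the other ends.
Sorted by start: B, C, D, E, F, A.
C starts after B ends, so nothing later overlaps B either.
D starts after C ends, so nothing later overlaps C either.
E starts after D ends, so nothing later overlaps D either.
F starts after E ends, so nothing later overlaps E either.
A starts exactly when F ends (back-to-back, no overlap).
Every pair is clear; the schedule has no overlaps.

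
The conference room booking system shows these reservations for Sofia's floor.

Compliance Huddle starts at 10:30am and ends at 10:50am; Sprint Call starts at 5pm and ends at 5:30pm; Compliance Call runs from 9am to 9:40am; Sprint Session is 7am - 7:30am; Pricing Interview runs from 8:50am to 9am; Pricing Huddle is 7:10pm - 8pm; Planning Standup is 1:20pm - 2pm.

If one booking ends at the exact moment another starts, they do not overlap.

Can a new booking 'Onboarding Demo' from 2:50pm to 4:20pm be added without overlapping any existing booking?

Yes — the slot is free

Sprint Session: ends 7:30am at or before Onboarding Demo starts 2:50pm → clear.
Pricing Interview: ends 9am at or before Onboarding Demo starts 2:50pm → clear.
Compliance Call: ends 9:40am at or before Onboarding Demo starts 2:50pm → clear.
Compliance Huddle: ends 10:50am at or before Onboarding Demo starts 2:50pm → clear.
Planning Standup: ends 2pm at or before Onboarding Demo starts 2:50pm → clear.
Sprint Call: starts 5pm at or after Onboarding Demo ends 4:20pm → clear.
Pricing Huddle: starts 7:10pm at or after Onboarding Demo ends 4:20pm → clear.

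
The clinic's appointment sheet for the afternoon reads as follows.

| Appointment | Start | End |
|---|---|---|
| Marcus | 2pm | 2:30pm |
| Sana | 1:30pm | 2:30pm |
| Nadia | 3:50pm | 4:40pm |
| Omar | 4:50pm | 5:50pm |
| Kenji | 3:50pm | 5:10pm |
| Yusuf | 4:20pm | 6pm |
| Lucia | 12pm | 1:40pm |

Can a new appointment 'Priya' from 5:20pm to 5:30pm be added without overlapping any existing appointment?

Lucia: ends 1:40pm at or before Priya starts 5:20pm → clear.
Sana: ends 2:30pm at or before Priya starts 5:20pm → clear.
Marcus: ends 2:30pm at or before Priya starts 5:20pm → clear.
Nadia: ends 4:40pm at or before Priya starts 5:20pm → clear.
Kenji: ends 5:10pm at or before Priya starts 5:20pm → clear.
Yusuf: starts 4:20pm before Priya ends 5:30pm, and ends 6pm after Priya starts 5:20pm → overlap.
Omar: starts 4:50pm before Priya ends 5:30pm, and ends 5:50pm after Priya starts 5:20pm → overlap.
Priya overlaps Omar, Yusuf.

No — it overlaps Omar, Yusuf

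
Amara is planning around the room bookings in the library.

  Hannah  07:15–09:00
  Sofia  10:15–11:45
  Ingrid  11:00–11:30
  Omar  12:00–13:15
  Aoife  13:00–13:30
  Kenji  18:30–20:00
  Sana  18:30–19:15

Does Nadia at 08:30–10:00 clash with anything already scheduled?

Yes — it overlaps Hannah

Hannah: starts 07:15 before Nadia ends 10:00, and ends 09:00 after Nadia starts 08:30 → overlap.
Sofia: starts 10:15 at or after Nadia ends 10:00 → clear.
Ingrid: starts 11:00 at or after Nadia ends 10:00 → clear.
Omar: starts 12:00 at or after Nadia ends 10:00 → clear.
Aoife: starts 13:00 at or after Nadia ends 10:00 → clear.
Kenji: starts 18:30 at or after Nadia ends 10:00 → clear.
Sana: starts 18:30 at or after Nadia ends 10:00 → clear.
Nadia overlaps Hannah.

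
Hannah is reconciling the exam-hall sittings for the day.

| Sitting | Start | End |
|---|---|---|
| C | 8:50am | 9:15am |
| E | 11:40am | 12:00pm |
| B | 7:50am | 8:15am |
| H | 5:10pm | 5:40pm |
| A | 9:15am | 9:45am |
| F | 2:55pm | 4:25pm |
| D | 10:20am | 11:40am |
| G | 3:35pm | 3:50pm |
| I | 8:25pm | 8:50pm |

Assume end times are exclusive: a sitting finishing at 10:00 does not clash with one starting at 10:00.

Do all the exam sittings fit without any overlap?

No

Sorted by start: B, C, A, D, E, F, G, H, I.
C starts after B ends — done with B.
A starts exactly when C ends (back-to-back, no overlap) — done with C.
D starts after A ends — done with A.
E starts exactly when D ends (back-to-back, no overlap) — done with D.
F starts after E ends — done with E.
G starts before F ends → F and G overlap.
That's a conflict, so the schedule is not conflict-free.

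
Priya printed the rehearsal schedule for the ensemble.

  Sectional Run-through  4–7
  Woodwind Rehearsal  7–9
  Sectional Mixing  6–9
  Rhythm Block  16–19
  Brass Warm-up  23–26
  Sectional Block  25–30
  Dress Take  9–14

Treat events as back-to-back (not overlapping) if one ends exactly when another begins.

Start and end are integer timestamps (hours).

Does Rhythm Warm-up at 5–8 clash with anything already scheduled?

Sectional Run-through: starts 4 before Rhythm Warm-up ends 8, and ends 7 after Rhythm Warm-up starts 5 → overlap.
Sectional Mixing: starts 6 before Rhythm Warm-up ends 8, and ends 9 after Rhythm Warm-up starts 5 → overlap.
Woodwind Rehearsal: starts 7 before Rhythm Warm-up ends 8, and ends 9 after Rhythm Warm-up starts 5 → overlap.
Dress Take: starts 9 at or after Rhythm Warm-up ends 8 → clear.
Rhythm Block: starts 16 at or after Rhythm Warm-up ends 8 → clear.
Brass Warm-up: starts 23 at or after Rhythm Warm-up ends 8 → clear.
Sectional Block: starts 25 at or after Rhythm Warm-up ends 8 → clear.
Rhythm Warm-up overlaps Sectional Run-through, Woodwind Rehearsal, Sectional Mixing.

Yes — it overlaps Sectional Mixing, Sectional Run-through, Woodwind Rehearsal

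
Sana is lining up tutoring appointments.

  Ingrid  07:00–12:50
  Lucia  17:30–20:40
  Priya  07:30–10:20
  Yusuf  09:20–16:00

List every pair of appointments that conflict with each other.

Ingrid & Priya, Ingrid & Yusuf, Priya & Yusuf

Two intervals overlap when each starts before the other ends.
Sorted by start: Ingrid, Priya, Yusuf, Lucia.
Priya starts before Ingrid ends → Ingrid and Priya overlap.
Yusuf starts before Ingrid ends → Ingrid and Yusuf overlap.
Lucia starts after Ingrid ends.
Yusuf starts before Priya ends → Priya and Yusuf overlap.
Lucia starts after Priya ends.
Lucia starts after Yusuf ends.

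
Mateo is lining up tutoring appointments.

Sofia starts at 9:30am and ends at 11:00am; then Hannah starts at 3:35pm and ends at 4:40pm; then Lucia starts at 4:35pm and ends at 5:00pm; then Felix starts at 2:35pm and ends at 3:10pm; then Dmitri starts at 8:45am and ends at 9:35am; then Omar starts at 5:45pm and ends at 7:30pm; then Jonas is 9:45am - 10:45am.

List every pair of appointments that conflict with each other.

Sorted by start: Dmitri, Sofia, Jonas, Felix, Hannah, Lucia, Omar.
Sofia starts before Dmitri ends → Dmitri and Sofia overlap.
Jonas starts after Dmitri ends, so nothing later overlaps Dmitri either.
Jonas starts before Sofia ends → Sofia and Jonas overlap.
Felix starts after Sofia ends, so nothing later overlaps Sofia either.
Felix starts after Jonas ends, so nothing later overlaps Jonas either.
Hannah starts after Felix ends, so nothing later overlaps Felix either.
Lucia starts before Hannah ends → Hannah and Lucia overlap.
Omar starts after Hannah ends.
Omar starts after Lucia ends.

Dmitri & Sofia, Hannah & Lucia, Jonas & Sofia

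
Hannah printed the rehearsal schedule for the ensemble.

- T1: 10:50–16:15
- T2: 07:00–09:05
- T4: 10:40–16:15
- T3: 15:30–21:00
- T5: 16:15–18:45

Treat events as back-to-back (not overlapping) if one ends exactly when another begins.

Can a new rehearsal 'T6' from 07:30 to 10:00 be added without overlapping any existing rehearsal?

T2: starts 07:00 before T6 ends 10:00, and ends 09:05 after T6 starts 07:30 → overlap.
T4: starts 10:40 at or after T6 ends 10:00 → clear.
T1: starts 10:50 at or after T6 ends 10:00 → clear.
T3: starts 15:30 at or after T6 ends 10:00 → clear.
T5: starts 16:15 at or after T6 ends 10:00 → clear.
T6 overlaps T2.

No — it overlaps T2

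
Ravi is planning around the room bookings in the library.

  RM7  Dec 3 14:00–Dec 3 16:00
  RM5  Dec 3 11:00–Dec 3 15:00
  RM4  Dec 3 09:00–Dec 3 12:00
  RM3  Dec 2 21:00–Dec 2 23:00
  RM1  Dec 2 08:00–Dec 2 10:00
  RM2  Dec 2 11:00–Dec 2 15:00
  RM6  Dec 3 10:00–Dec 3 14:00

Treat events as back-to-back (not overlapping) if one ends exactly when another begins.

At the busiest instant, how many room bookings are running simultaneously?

Walk through starts and ends in time order (an end at T is processed before a start at T):
Dec 2 08:00 start RM1 → 1
Dec 2 10:00 end RM1 → 0
Dec 2 11:00 start RM2 → 1
Dec 2 15:00 end RM2 → 0
Dec 2 21:00 start RM3 → 1
Dec 2 23:00 end RM3 → 0
Dec 3 09:00 start RM4 → 1
Dec 3 10:00 start RM6 → 2
Dec 3 11:00 start RM5 → 3
Dec 3 12:00 end RM4 → 2
Dec 3 14:00 end RM6 → 1
Dec 3 14:00 start RM7 → 2
Dec 3 15:00 end RM5 → 1
Dec 3 16:00 end RM7 → 0
Peak is 3, at Dec 3 11:00 (RM4, RM5, RM6).

3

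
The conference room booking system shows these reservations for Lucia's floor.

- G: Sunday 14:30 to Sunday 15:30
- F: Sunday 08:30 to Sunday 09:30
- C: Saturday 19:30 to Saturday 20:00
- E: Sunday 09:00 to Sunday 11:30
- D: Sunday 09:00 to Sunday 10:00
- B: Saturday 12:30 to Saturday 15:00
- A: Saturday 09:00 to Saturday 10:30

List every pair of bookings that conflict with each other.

D & E, D & F, E & F

Check each pair: they overlap iff neither finishes before the other starts.
Sorted by start: A, B, C, F, D, E, G.
B starts after A ends, so nothing later overlaps A either.
C starts after B ends, so nothing later overlaps B either.
F starts after C ends, so nothing later overlaps C either.
D starts before F ends → F and D overlap.
E starts before F ends → F and E overlap.
G starts after F ends.
E starts before D ends → D and E overlap.
G starts after D ends.
G starts after E ends.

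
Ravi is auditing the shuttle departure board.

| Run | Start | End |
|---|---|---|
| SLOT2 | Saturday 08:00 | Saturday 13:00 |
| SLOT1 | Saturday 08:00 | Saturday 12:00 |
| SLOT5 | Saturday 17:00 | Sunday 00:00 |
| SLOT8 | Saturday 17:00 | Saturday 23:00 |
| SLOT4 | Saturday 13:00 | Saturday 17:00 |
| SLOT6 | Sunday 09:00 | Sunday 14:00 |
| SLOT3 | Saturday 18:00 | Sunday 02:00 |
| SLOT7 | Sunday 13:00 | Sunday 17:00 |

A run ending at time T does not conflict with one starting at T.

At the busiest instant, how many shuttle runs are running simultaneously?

3

Sort all start/end points and keep a running count:
Saturday 08:00 start SLOT1 → 1
Saturday 08:00 start SLOT2 → 2
Saturday 12:00 end SLOT1 → 1
Saturday 13:00 end SLOT2 → 0
Saturday 13:00 start SLOT4 → 1
Saturday 17:00 end SLOT4 → 0
Saturday 17:00 start SLOT5 → 1
Saturday 17:00 start SLOT8 → 2
Saturday 18:00 start SLOT3 → 3
Saturday 23:00 end SLOT8 → 2
Sunday 00:00 end SLOT5 → 1
Sunday 02:00 end SLOT3 → 0
Sunday 09:00 start SLOT6 → 1
Sunday 13:00 start SLOT7 → 2
Sunday 14:00 end SLOT6 → 1
Sunday 17:00 end SLOT7 → 0
Peak is 3, at Saturday 18:00 (SLOT3, SLOT5, SLOT8).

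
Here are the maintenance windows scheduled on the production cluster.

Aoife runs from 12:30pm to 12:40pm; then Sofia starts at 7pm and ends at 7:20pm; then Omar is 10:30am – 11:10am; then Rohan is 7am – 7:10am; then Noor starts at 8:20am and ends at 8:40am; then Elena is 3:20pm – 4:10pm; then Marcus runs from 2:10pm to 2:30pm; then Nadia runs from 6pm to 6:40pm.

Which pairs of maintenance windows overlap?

none

Two intervals overlap when each starts before the other ends.
Sorted by start: Rohan, Noor, Omar, Aoife, Marcus, Elena, Nadia, Sofia.
Noor starts after Rohan ends, so nothing later overlaps Rohan either.
Omar starts after Noor ends, so nothing later overlaps Noor either.
Aoife starts after Omar ends, so nothing later overlaps Omar either.
Marcus starts after Aoife ends, so nothing later overlaps Aoife either.
Elena starts after Marcus ends, so nothing later overlaps Marcus either.
Nadia starts after Elena ends, so nothing later overlaps Elena either.
Sofia starts after Nadia ends.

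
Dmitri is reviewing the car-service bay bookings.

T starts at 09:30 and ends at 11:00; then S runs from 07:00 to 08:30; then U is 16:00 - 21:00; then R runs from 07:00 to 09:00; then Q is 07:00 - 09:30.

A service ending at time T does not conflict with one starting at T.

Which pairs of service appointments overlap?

Q & R, Q & S, R & S

Sorted by start: Q, R, S, T, U.
R starts before Q ends → Q and R overlap.
S starts before Q ends → Q and S overlap.
T starts exactly when Q ends (back-to-back, no overlap); Q is clear from here.
S starts before R ends → R and S overlap.
T starts after R ends; R is clear from here.
T starts after S ends; S is clear from here.
U starts after T ends.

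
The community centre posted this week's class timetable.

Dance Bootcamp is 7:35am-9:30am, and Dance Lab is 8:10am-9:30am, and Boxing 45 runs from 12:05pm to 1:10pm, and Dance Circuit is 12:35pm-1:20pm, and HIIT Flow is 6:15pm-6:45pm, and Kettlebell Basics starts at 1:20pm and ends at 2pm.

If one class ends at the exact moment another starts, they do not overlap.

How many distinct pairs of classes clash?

Check each pair: they overlap iff neither finishes before the other starts.
Sorted by start: Dance Bootcamp, Dance Lab, Boxing 45, Dance Circuit, Kettlebell Basics, HIIT Flow.
Dance Lab starts before Dance Bootcamp ends → Dance Bootcamp and Dance Lab overlap.
Boxing 45 starts after Dance Bootcamp ends — done with Dance Bootcamp.
Boxing 45 starts after Dance Lab ends — done with Dance Lab.
Dance Circuit starts before Boxing 45 ends → Boxing 45 and Dance Circuit overlap.
Kettlebell Basics starts after Boxing 45 ends — done with Boxing 45.
Kettlebell Basics starts exactly when Dance Circuit ends (back-to-back, no overlap) — done with Dance Circuit.
HIIT Flow starts after Kettlebell Basics ends.
Overlapping pairs: Boxing 45 & Dance Circuit, Dance Bootcamp & Dance Lab — 2 in total.

2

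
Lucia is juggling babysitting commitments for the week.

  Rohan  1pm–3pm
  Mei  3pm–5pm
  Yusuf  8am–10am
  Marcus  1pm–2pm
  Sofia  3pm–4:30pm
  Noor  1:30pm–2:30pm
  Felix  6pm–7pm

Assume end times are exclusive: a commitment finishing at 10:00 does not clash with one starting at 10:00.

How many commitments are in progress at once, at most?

3

Walk through starts and ends in time order (an end at T is processed before a start at T):
8am start Yusuf → 1
10am end Yusuf → 0
1pm start Marcus → 1
1pm start Rohan → 2
1:30pm start Noor → 3
2pm end Marcus → 2
2:30pm end Noor → 1
3pm end Rohan → 0
3pm start Mei → 1
3pm start Sofia → 2
4:30pm end Sofia → 1
5pm end Mei → 0
6pm start Felix → 1
7pm end Felix → 0
Peak is 3, at 1:30pm (Marcus, Noor, Rohan).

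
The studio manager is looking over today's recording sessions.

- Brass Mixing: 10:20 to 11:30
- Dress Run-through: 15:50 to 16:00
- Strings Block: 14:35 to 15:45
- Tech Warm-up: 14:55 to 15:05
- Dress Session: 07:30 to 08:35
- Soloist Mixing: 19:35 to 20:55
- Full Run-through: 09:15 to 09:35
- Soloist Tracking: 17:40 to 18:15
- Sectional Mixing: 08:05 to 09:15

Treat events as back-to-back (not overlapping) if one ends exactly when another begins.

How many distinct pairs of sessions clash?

Sorted by start: Dress Session, Sectional Mixing, Full Run-through, Brass Mixing, Strings Block, Tech Warm-up, Dress Run-through, Soloist Tracking, Soloist Mixing.
Sectional Mixing starts before Dress Session ends → Dress Session and Sectional Mixing overlap.
Full Run-through starts after Dress Session ends — done with Dress Session.
Full Run-through starts exactly when Sectional Mixing ends (back-to-back, no overlap) — done with Sectional Mixing.
Brass Mixing starts after Full Run-through ends — done with Full Run-through.
Strings Block starts after Brass Mixing ends — done with Brass Mixing.
Tech Warm-up starts before Strings Block ends → Strings Block and Tech Warm-up overlap.
Dress Run-through starts after Strings Block ends — done with Strings Block.
Dress Run-through starts after Tech Warm-up ends — done with Tech Warm-up.
Soloist Tracking starts after Dress Run-through ends — done with Dress Run-through.
Soloist Mixing starts after Soloist Tracking ends.
Overlapping pairs: Dress Session & Sectional Mixing, Strings Block & Tech Warm-up — 2 in total.

2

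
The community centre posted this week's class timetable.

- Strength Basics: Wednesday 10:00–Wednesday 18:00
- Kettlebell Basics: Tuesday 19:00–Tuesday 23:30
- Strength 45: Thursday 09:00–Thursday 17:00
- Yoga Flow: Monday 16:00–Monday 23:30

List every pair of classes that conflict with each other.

no conflicts

Sorted by start: Yoga Flow, Kettlebell Basics, Strength Basics, Strength 45.
Kettlebell Basics starts after Yoga Flow ends, so Yoga Flow has no further overlaps.
Strength Basics starts after Kettlebell Basics ends, so Kettlebell Basics has no further overlaps.
Strength 45 starts after Strength Basics ends.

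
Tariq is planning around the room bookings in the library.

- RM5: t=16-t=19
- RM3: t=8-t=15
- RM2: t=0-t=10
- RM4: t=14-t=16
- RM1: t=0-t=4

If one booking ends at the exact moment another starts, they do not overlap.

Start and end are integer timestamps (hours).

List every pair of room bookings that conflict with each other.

Sorted by start: RM1, RM2, RM3, RM4, RM5.
RM2 starts before RM1 ends → RM1 and RM2 overlap.
RM3 starts after RM1 ends — done with RM1.
RM3 starts before RM2 ends → RM2 and RM3 overlap.
RM4 starts after RM2 ends — done with RM2.
RM4 starts before RM3 ends → RM3 and RM4 overlap.
RM5 starts after RM3 ends.
RM5 starts exactly when RM4 ends (back-to-back, no overlap).

RM1 & RM2, RM2 & RM3, RM3 & RM4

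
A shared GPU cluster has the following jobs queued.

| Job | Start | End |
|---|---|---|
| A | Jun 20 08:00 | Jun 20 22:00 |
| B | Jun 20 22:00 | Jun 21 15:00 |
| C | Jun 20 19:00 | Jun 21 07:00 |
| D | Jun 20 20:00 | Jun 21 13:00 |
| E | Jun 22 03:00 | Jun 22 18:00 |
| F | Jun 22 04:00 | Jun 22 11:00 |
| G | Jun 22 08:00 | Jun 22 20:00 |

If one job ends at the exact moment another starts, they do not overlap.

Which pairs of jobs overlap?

Sorted by start: A, C, D, B, E, F, G.
C starts before A ends → A and C overlap.
D starts before A ends → A and D overlap.
B starts exactly when A ends (back-to-back, no overlap), so A has no further overlaps.
D starts before C ends → C and D overlap.
B starts before C ends → C and B overlap.
E starts after C ends, so C has no further overlaps.
B starts before D ends → D and B overlap.
E starts after D ends, so D has no further overlaps.
E starts after B ends, so B has no further overlaps.
F starts before E ends → E and F overlap.
G starts before E ends → E and G overlap.
G starts before F ends → F and G overlap.

A & C, A & D, B & C, B & D, C & D, E & F, E & G, F & G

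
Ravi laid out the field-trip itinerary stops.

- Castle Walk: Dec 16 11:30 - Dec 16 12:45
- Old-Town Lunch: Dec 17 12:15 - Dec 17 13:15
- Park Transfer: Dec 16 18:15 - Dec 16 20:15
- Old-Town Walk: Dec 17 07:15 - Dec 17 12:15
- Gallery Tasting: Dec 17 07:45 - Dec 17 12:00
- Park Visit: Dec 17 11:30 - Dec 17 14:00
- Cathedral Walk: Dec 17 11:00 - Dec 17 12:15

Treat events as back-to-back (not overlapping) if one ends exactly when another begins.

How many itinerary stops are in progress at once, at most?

Sweep the timeline, counting +1 at each start and −1 at each end (ends before starts at a tie):
Dec 16 11:30 start Castle Walk → 1
Dec 16 12:45 end Castle Walk → 0
Dec 16 18:15 start Park Transfer → 1
Dec 16 20:15 end Park Transfer → 0
Dec 17 07:15 start Old-Town Walk → 1
Dec 17 07:45 start Gallery Tasting → 2
Dec 17 11:00 start Cathedral Walk → 3
Dec 17 11:30 start Park Visit → 4
Dec 17 12:00 end Gallery Tasting → 3
Dec 17 12:15 end Cathedral Walk → 2
Dec 17 12:15 end Old-Town Walk → 1
Dec 17 12:15 start Old-Town Lunch → 2
Dec 17 13:15 end Old-Town Lunch → 1
Dec 17 14:00 end Park Visit → 0
Peak is 4, at Dec 17 11:30 (Cathedral Walk, Gallery Tasting, Old-Town Walk, Park Visit).

4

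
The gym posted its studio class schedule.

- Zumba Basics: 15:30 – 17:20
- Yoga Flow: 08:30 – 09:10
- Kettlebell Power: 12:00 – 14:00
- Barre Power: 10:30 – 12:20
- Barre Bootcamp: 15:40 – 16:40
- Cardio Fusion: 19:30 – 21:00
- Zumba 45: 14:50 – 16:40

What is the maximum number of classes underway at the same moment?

Walk through starts and ends in time order (an end at T is processed before a start at T):
08:30 start Yoga Flow → 1
09:10 end Yoga Flow → 0
10:30 start Barre Power → 1
12:00 start Kettlebell Power → 2
12:20 end Barre Power → 1
14:00 end Kettlebell Power → 0
14:50 start Zumba 45 → 1
15:30 start Zumba Basics → 2
15:40 start Barre Bootcamp → 3
16:40 end Barre Bootcamp → 2
16:40 end Zumba 45 → 1
17:20 end Zumba Basics → 0
19:30 start Cardio Fusion → 1
21:00 end Cardio Fusion → 0
Peak is 3, at 15:40 (Barre Bootcamp, Zumba 45, Zumba Basics).

3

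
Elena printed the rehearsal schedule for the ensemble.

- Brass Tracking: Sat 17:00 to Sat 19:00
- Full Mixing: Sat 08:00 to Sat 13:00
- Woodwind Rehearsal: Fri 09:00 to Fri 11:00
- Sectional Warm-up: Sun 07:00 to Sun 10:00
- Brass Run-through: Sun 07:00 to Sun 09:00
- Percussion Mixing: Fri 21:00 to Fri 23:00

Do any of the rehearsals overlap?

Sorted by start: Woodwind Rehearsal, Percussion Mixing, Full Mixing, Brass Tracking, Brass Run-through, Sectional Warm-up.
Percussion Mixing starts after Woodwind Rehearsal ends; Woodwind Rehearsal is clear from here.
Full Mixing starts after Percussion Mixing ends; Percussion Mixing is clear from here.
Brass Tracking starts after Full Mixing ends; Full Mixing is clear from here.
Brass Run-through starts after Brass Tracking ends; Brass Tracking is clear from here.
Sectional Warm-up starts before Brass Run-through ends → Brass Run-through and Sectional Warm-up overlap.
That's a conflict, so the schedule is not conflict-free.

Yes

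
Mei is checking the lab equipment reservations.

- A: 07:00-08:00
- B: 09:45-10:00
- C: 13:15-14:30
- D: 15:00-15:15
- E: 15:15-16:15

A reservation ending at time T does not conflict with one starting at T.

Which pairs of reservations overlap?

no overlapping pairs

Sorted by start: A, B, C, D, E.
B starts after A ends — done with A.
C starts after B ends — done with B.
D starts after C ends — done with C.
E starts exactly when D ends (back-to-back, no overlap).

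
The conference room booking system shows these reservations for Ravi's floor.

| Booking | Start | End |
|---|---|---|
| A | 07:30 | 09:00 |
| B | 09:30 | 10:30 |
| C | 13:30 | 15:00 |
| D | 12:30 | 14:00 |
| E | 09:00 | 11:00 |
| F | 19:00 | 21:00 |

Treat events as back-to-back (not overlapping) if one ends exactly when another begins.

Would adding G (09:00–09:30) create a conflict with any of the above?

A: ends 09:00 at or before G starts 09:00 → clear.
E: starts 09:00 before G ends 09:30, and ends 11:00 after G starts 09:00 → overlap.
B: starts 09:30 at or after G ends 09:30 → clear.
D: starts 12:30 at or after G ends 09:30 → clear.
C: starts 13:30 at or after G ends 09:30 → clear.
F: starts 19:00 at or after G ends 09:30 → clear.
G overlaps E.

Yes — it overlaps E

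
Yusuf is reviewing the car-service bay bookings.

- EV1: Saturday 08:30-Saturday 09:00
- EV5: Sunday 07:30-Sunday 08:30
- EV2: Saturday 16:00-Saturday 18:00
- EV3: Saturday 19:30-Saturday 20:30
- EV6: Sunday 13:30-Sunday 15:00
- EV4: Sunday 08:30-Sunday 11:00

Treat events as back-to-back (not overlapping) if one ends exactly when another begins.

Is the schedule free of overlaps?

Yes

Two intervals overlap when each starts before the other ends.
Sorted by start: EV1, EV2, EV3, EV5, EV4, EV6.
EV2 starts after EV1 ends — done with EV1.
EV3 starts after EV2 ends — done with EV2.
EV5 starts after EV3 ends — done with EV3.
EV4 starts exactly when EV5 ends (back-to-back, no overlap) — done with EV5.
EV6 starts after EV4 ends.
Every pair is clear; the schedule has no overlaps.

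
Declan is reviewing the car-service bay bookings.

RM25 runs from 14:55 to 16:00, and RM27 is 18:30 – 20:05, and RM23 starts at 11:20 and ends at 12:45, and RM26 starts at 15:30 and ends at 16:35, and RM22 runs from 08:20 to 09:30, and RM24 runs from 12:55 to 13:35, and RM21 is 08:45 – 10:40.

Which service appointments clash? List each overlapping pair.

RM21 & RM22, RM25 & RM26

Sorted by start: RM22, RM21, RM23, RM24, RM25, RM26, RM27.
RM21 starts before RM22 ends → RM22 and RM21 overlap.
RM23 starts after RM22 ends, so RM22 has no further overlaps.
RM23 starts after RM21 ends, so RM21 has no further overlaps.
RM24 starts after RM23 ends, so RM23 has no further overlaps.
RM25 starts after RM24 ends, so RM24 has no further overlaps.
RM26 starts before RM25 ends → RM25 and RM26 overlap.
RM27 starts after RM25 ends.
RM27 starts after RM26 ends.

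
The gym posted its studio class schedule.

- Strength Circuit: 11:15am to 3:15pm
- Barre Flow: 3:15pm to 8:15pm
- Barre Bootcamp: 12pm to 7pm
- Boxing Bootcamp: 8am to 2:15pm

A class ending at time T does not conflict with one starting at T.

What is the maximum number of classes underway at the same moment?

Walk through starts and ends in time order (an end at T is processed before a start at T):
8am start Boxing Bootcamp → 1
11:15am start Strength Circuit → 2
12pm start Barre Bootcamp → 3
2:15pm end Boxing Bootcamp → 2
3:15pm end Strength Circuit → 1
3:15pm start Barre Flow → 2
7pm end Barre Bootcamp → 1
8:15pm end Barre Flow → 0
Peak is 3, at 12pm (Barre Bootcamp, Boxing Bootcamp, Strength Circuit).

3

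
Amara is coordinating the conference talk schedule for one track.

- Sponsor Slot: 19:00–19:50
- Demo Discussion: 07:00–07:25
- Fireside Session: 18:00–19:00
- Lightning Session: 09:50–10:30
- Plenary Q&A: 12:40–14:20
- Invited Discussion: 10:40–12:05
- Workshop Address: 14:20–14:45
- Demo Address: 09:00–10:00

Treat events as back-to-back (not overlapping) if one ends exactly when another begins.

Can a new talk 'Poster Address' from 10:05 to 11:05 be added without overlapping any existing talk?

No — it overlaps Invited Discussion, Lightning Session

Demo Discussion: ends 07:25 at or before Poster Address starts 10:05 → clear.
Demo Address: ends 10:00 at or before Poster Address starts 10:05 → clear.
Lightning Session: starts 09:50 before Poster Address ends 11:05, and ends 10:30 after Poster Address starts 10:05 → overlap.
Invited Discussion: starts 10:40 before Poster Address ends 11:05, and ends 12:05 after Poster Address starts 10:05 → overlap.
Plenary Q&A: starts 12:40 at or after Poster Address ends 11:05 → clear.
Workshop Address: starts 14:20 at or after Poster Address ends 11:05 → clear.
Fireside Session: starts 18:00 at or after Poster Address ends 11:05 → clear.
Sponsor Slot: starts 19:00 at or after Poster Address ends 11:05 → clear.
Poster Address overlaps Lightning Session, Invited Discussion.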